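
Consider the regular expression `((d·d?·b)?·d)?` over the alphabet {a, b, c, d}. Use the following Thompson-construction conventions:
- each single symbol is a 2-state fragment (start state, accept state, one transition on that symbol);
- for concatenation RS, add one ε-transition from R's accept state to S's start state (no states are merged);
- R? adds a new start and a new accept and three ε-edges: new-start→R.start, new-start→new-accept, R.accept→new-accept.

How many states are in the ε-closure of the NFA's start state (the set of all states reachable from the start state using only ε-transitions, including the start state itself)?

6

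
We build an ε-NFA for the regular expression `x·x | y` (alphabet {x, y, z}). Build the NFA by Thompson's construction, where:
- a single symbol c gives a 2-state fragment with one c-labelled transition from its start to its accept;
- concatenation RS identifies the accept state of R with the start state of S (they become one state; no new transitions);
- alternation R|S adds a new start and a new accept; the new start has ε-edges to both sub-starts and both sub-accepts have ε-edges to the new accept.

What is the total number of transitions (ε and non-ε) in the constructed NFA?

7

Recursing over subexpressions:
Each of the 3 symbol leaves contributes 1 transition (1 symbol, 0 ε).
  x·x : 2 transitions (2 symbol, 0 ε)
  x·x | y : 7 transitions (3 symbol, 4 ε)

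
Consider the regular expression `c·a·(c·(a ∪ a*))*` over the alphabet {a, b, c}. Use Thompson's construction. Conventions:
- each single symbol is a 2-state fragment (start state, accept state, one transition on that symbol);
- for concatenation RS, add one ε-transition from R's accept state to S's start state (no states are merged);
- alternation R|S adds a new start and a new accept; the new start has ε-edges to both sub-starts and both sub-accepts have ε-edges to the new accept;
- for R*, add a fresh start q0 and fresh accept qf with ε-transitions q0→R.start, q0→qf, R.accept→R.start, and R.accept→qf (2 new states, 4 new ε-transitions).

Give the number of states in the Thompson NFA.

16

Bottom-up over the parse tree:
Each of the 5 symbol leaves contributes a 2-state fragment.
  a* → 4 states
  a ∪ a* → 8 states
  c·(a ∪ a*) → 10 states
  (c·(a ∪ a*))* → 12 states
  c·a·(c·(a ∪ a*))* → 16 states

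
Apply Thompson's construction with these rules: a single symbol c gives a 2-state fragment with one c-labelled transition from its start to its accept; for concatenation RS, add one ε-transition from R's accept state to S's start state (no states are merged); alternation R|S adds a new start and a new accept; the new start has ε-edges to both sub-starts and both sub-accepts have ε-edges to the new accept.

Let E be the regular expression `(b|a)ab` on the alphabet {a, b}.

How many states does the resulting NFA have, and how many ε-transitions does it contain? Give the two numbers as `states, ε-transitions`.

10, 6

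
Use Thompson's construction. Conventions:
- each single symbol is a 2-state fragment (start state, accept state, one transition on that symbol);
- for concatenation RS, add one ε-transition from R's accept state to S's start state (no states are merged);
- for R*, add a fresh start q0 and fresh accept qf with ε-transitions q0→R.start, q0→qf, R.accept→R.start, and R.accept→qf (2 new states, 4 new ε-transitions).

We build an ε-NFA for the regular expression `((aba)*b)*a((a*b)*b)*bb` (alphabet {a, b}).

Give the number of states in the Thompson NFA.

30

Building bottom-up:
Each of the 10 symbol leaves contributes a 2-state fragment.
  aba — 6 states
  (aba)* — 8 states
  (aba)*b — 10 states
  ((aba)*b)* — 12 states
  a* — 4 states
  a*b — 6 states
  (a*b)* — 8 states
  (a*b)*b — 10 states
  ((a*b)*b)* — 12 states
  ((aba)*b)*a((a*b)*b)*bb — 30 states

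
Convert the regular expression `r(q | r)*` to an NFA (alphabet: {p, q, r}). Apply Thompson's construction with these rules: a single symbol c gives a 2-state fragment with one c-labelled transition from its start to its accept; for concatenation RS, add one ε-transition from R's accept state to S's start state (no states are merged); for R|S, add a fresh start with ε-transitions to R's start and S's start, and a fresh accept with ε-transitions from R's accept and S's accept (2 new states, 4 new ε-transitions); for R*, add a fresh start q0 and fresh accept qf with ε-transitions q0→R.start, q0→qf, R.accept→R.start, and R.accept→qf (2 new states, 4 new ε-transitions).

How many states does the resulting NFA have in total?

10

Bottom-up over the parse tree:
Each of the 3 symbol leaves contributes a 2-state fragment.
  q | r → 6 states
  (q | r)* → 8 states
  r(q | r)* → 10 states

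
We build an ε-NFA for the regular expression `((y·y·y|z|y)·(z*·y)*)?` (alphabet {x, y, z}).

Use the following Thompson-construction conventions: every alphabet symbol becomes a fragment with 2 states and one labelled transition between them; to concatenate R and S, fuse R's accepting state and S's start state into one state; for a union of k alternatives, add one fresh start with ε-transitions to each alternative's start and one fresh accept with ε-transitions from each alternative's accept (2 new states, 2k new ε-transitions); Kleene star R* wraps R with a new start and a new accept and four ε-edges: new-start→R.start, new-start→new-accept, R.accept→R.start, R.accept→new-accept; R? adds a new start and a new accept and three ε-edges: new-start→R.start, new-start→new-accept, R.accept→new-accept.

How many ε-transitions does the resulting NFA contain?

17

Bottom-up over the parse tree:
Each of the 7 symbol leaves contributes 0 ε-transitions.
  y·y·y : 0 ε-transitions
  y·y·y|z|y : 6 ε-transitions
  z* : 4 ε-transitions
  z*·y : 4 ε-transitions
  (z*·y)* : 8 ε-transitions
  (y·y·y|z|y)·(z*·y)* : 14 ε-transitions
  ((y·y·y|z|y)·(z*·y)*)? : 17 ε-transitions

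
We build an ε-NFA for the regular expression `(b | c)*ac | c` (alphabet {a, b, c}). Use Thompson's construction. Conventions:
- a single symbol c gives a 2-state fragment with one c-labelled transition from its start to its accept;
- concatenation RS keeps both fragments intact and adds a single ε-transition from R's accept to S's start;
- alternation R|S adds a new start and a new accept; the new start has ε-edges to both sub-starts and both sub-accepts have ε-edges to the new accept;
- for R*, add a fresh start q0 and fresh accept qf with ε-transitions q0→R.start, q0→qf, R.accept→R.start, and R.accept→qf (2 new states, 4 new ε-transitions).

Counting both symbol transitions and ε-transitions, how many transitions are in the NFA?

19

By structural recursion:
Each of the 5 symbol leaves contributes 1 transition (1 symbol, 0 ε).
  b | c — 6 transitions (2 symbol, 4 ε)
  (b | c)* — 10 transitions (2 symbol, 8 ε)
  (b | c)*ac — 14 transitions (4 symbol, 10 ε)
  (b | c)*ac | c — 19 transitions (5 symbol, 14 ε)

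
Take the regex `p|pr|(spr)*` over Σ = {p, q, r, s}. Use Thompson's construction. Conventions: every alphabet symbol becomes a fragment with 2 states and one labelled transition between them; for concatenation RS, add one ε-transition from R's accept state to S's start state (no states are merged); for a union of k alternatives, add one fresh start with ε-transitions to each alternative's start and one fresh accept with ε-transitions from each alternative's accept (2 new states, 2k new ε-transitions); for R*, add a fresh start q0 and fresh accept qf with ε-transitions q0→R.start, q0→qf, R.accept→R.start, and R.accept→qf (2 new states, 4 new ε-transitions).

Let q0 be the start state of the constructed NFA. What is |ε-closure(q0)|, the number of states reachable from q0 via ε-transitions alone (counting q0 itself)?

7

Let C(F) = |ε-closure(F.start)| within fragment F, and note whether F accepts ε. Symbol fragments have C = 1 and do not accept ε. Then:
  pr — |ε-closure| equals the left operand's closure size = 1 (its accept is not ε-reachable, so the closure stops there)
  spr — |ε-closure| equals the left operand's closure size = 1 (its accept is not ε-reachable, so the closure stops there)
  (spr)* — the star's fresh start ε-reaches both the body's start and the fresh accept: |ε-closure| = 2 + 1 = 3
  p|pr|(spr)* — |ε-closure| = 1 (new start) + (1 + 1 + 3) + 1 (new accept, since some branch ε-reaches its own accept) = 7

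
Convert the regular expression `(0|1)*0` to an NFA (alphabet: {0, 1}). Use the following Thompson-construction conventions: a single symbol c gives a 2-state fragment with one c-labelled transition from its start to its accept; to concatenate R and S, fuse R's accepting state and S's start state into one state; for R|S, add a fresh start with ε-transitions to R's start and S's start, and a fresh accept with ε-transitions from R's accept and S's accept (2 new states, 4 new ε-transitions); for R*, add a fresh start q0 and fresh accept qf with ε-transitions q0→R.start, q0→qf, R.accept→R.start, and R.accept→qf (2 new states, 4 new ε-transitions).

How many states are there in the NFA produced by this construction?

Recursing over subexpressions:
Each of the 3 symbol leaves contributes a 2-state fragment.
  0|1 — 6 states
  (0|1)* — 8 states
  (0|1)*0 — 9 states

9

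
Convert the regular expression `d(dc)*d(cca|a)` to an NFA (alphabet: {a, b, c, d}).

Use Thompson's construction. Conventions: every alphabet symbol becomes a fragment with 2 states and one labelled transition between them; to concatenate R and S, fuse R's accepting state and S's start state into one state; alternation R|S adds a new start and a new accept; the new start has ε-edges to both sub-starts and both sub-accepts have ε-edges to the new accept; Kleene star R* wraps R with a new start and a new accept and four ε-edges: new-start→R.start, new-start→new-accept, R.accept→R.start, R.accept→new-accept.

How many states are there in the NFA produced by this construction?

By structural recursion:
Each of the 8 symbol leaves contributes a 2-state fragment.
  dc → 3 states
  (dc)* → 5 states
  cca → 4 states
  cca|a → 8 states
  d(dc)*d(cca|a) → 14 states

14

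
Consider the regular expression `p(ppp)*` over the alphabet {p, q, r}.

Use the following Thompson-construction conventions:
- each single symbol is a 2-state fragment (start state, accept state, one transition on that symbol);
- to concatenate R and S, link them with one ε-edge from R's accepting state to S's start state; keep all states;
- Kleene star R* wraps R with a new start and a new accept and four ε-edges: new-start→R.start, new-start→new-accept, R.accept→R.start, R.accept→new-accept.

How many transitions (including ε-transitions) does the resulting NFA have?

11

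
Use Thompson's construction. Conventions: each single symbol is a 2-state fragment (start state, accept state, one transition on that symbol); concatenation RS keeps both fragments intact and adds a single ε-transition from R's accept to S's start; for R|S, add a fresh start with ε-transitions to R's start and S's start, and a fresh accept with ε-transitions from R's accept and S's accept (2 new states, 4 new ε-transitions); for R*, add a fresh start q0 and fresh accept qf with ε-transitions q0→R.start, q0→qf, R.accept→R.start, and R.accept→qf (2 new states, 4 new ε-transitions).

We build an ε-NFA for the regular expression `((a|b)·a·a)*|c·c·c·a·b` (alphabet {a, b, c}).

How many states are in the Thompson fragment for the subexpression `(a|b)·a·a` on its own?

Fragment for `(a|b)·a·a`:
Each of the 4 symbol leaves contributes a 2-state fragment.
  a|b = 6 states
  (a|b)·a·a = 10 states

10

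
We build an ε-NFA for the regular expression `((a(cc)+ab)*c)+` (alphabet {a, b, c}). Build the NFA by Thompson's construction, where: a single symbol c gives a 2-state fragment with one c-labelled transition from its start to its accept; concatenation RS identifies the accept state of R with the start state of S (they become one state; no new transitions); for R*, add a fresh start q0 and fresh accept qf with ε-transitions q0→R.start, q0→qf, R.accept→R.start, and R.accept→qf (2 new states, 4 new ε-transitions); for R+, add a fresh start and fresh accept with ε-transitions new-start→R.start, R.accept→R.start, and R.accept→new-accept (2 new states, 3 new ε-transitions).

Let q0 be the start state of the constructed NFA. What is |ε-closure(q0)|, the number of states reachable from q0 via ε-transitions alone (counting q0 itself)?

4

Let C(F) = |ε-closure(F.start)| within fragment F, and note whether F accepts ε. Symbol fragments have C = 1 and do not accept ε. Then:
  cc → |ε-closure| equals the left operand's closure size = 1 (its accept is not ε-reachable, so the closure stops there)
  (cc)+ → |ε-closure| = 1 + 1 = 2 (the body doesn't accept ε, so the new accept is not reached)
  a(cc)+ab → |ε-closure| equals the left operand's closure size = 1 (its accept is not ε-reachable, so the closure stops there)
  (a(cc)+ab)* → |ε-closure| = 1 (new start) + 1 (body) + 1 (new accept) = 3
  (a(cc)+ab)*c → |ε-closure| = 3 + (1−1) = 3 (closure spills across the concat boundary because the left factor accepts ε)
  ((a(cc)+ab)*c)+ → new start ε-reaches only the body's start; the new accept needs a symbol first: |ε-closure| = 1 + 3 = 4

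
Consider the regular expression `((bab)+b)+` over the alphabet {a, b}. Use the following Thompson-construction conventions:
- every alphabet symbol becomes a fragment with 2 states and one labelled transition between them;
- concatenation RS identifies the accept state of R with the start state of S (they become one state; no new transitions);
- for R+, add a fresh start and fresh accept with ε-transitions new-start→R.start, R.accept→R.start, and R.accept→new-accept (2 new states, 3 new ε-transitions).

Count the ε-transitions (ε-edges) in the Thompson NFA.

6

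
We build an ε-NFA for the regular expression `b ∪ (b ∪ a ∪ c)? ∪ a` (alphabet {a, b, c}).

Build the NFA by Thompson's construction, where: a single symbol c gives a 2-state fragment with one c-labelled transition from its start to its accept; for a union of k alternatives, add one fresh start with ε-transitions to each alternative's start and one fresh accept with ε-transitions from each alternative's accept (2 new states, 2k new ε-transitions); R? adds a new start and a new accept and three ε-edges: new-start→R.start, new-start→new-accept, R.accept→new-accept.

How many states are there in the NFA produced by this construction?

Building bottom-up:
Each of the 5 symbol leaves contributes a 2-state fragment.
  b ∪ a ∪ c → 8 states
  (b ∪ a ∪ c)? → 10 states
  b ∪ (b ∪ a ∪ c)? ∪ a → 16 states

16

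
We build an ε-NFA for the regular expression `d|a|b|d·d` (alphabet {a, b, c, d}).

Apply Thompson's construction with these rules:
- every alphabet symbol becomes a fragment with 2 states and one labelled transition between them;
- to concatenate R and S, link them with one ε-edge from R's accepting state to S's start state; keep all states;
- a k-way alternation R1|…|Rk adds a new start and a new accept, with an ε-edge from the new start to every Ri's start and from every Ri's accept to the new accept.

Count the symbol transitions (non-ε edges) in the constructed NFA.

Building bottom-up:
Each of the 5 symbol leaves contributes exactly 1 symbol transition.
  d·d : 2 symbol transitions
  d|a|b|d·d : 5 symbol transitions

5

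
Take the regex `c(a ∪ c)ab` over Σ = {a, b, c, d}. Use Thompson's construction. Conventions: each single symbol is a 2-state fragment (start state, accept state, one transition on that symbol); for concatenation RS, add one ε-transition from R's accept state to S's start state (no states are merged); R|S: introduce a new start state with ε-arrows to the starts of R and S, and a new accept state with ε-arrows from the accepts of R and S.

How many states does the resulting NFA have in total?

12

By structural recursion:
Each of the 5 symbol leaves contributes a 2-state fragment.
  a ∪ c : 6 states
  c(a ∪ c)ab : 12 states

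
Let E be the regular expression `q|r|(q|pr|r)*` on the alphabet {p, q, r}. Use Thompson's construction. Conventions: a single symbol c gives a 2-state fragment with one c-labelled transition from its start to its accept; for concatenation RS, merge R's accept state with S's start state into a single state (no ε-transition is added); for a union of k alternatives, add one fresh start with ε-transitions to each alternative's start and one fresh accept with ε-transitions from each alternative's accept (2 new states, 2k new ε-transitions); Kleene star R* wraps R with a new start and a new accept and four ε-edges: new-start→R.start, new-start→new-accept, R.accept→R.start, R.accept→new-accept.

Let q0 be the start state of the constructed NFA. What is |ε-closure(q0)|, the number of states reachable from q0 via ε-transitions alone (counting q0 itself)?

10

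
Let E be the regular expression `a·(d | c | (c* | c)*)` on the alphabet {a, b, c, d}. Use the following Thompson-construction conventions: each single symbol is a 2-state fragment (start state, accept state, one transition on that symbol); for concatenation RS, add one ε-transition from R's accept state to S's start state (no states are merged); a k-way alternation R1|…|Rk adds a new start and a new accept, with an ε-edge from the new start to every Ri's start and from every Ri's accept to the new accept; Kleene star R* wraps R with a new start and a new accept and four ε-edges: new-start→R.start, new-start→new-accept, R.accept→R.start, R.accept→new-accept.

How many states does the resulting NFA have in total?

18

Bottom-up over the parse tree:
Each of the 5 symbol leaves contributes a 2-state fragment.
  c* : 4 states
  c* | c : 8 states
  (c* | c)* : 10 states
  d | c | (c* | c)* : 16 states
  a·(d | c | (c* | c)*) : 18 states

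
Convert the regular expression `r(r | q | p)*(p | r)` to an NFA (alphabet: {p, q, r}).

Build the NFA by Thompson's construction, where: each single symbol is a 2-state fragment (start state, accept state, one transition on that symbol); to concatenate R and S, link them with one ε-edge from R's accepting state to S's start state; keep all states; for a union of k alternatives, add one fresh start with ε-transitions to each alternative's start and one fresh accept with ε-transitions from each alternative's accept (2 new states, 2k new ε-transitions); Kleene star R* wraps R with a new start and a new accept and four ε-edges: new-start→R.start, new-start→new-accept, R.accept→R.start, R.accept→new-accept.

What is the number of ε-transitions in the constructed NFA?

16

By structural recursion:
Each of the 6 symbol leaves contributes 0 ε-transitions.
  r | q | p → 6 ε-transitions
  (r | q | p)* → 10 ε-transitions
  p | r → 4 ε-transitions
  r(r | q | p)*(p | r) → 16 ε-transitions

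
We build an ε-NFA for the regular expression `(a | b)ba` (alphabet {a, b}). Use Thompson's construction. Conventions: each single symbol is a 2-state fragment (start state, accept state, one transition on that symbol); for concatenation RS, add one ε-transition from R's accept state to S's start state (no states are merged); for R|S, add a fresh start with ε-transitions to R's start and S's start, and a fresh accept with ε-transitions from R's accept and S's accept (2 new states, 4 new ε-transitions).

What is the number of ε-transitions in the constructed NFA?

6

Building bottom-up:
Each of the 4 symbol leaves contributes 0 ε-transitions.
  a | b → 4 ε-transitions
  (a | b)ba → 6 ε-transitions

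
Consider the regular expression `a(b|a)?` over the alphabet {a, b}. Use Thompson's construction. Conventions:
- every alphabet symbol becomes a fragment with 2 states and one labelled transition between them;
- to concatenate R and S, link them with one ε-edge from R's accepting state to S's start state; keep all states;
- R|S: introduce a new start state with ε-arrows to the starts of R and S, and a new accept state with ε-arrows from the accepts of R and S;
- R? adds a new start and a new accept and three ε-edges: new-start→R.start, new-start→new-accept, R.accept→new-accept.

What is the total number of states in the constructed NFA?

By structural recursion:
Each of the 3 symbol leaves contributes a 2-state fragment.
  b|a : 6 states
  (b|a)? : 8 states
  a(b|a)? : 10 states

10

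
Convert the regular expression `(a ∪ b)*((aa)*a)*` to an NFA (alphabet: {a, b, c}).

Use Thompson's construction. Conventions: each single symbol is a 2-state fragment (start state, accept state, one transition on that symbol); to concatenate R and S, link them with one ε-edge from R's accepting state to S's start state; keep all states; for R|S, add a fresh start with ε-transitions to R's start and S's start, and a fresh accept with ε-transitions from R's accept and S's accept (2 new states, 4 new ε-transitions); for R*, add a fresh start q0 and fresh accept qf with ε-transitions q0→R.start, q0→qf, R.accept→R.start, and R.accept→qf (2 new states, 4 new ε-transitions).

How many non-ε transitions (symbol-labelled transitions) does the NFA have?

5

Recursing over subexpressions:
Each of the 5 symbol leaves contributes exactly 1 symbol transition.
  a ∪ b → 2 symbol transitions
  (a ∪ b)* → 2 symbol transitions
  aa → 2 symbol transitions
  (aa)* → 2 symbol transitions
  (aa)*a → 3 symbol transitions
  ((aa)*a)* → 3 symbol transitions
  (a ∪ b)*((aa)*a)* → 5 symbol transitions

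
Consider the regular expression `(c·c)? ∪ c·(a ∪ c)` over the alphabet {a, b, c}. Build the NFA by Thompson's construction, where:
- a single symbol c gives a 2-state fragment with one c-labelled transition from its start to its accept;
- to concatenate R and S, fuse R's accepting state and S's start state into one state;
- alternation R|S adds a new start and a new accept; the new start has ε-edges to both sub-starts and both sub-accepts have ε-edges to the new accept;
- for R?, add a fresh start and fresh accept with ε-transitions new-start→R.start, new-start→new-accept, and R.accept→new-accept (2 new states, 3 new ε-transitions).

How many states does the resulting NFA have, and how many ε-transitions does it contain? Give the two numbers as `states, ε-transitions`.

Building bottom-up:
Each of the 5 symbol leaves contributes 2 states and 0 ε-transitions.
  c·c = 3 states, 0 ε-transitions
  (c·c)? = 5 states, 3 ε-transitions
  a ∪ c = 6 states, 4 ε-transitions
  c·(a ∪ c) = 7 states, 4 ε-transitions
  (c·c)? ∪ c·(a ∪ c) = 14 states, 11 ε-transitions

14, 11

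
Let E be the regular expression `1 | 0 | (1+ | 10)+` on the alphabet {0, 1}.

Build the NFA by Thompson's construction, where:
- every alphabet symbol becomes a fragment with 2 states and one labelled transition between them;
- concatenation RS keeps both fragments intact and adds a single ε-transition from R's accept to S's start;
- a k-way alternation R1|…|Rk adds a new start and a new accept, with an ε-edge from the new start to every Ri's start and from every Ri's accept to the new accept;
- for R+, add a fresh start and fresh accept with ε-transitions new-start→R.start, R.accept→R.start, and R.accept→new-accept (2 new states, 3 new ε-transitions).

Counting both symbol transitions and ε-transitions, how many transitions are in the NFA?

22

Building bottom-up:
Each of the 5 symbol leaves contributes 1 transition (1 symbol, 0 ε).
  1+ → 4 transitions (1 symbol, 3 ε)
  10 → 3 transitions (2 symbol, 1 ε)
  1+ | 10 → 11 transitions (3 symbol, 8 ε)
  (1+ | 10)+ → 14 transitions (3 symbol, 11 ε)
  1 | 0 | (1+ | 10)+ → 22 transitions (5 symbol, 17 ε)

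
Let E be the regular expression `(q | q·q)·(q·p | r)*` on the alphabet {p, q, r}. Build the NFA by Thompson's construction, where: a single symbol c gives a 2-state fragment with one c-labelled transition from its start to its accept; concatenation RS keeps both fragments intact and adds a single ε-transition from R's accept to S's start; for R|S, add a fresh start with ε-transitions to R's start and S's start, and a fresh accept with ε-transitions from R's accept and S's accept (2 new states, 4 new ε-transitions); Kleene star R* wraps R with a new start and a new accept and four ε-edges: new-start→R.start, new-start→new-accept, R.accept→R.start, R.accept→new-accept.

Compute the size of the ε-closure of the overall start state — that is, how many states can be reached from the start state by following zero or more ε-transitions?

3

Work bottom-up. For each fragment F, track |ε-closure(F.start)| and whether F's accept lies in that closure (i.e. whether F accepts ε). A single-symbol fragment has closure size 1 and does not accept ε.
  q·q — same as the first factor's closure: |ε-closure| = 1
  q | q·q — |ε-closure| = 1 + 1 + 1 = 3 (the new accept is not ε-reachable since no branch accepts ε)
  q·p — same as the first factor's closure: |ε-closure| = 1
  q·p | r — new start ε-reaches every alternative's start; none of them accept ε, so the new accept is not reached: |ε-closure| = 1 + 1 + 1 = 3
  (q·p | r)* — |ε-closure| = 1 (new start) + 3 (body) + 1 (new accept) = 5
  (q | q·q)·(q·p | r)* — |ε-closure| equals the left operand's closure size = 3 (its accept is not ε-reachable, so the closure stops there)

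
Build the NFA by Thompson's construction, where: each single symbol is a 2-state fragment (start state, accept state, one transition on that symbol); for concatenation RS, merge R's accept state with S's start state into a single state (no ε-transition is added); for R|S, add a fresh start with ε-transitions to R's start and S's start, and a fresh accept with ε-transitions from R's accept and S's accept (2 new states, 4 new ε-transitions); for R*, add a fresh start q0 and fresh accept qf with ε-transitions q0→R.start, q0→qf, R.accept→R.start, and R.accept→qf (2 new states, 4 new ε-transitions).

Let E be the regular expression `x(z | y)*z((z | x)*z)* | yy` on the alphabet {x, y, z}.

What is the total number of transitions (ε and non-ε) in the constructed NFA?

33

Building bottom-up:
Each of the 9 symbol leaves contributes 1 transition (1 symbol, 0 ε).
  z | y = 6 transitions (2 symbol, 4 ε)
  (z | y)* = 10 transitions (2 symbol, 8 ε)
  z | x = 6 transitions (2 symbol, 4 ε)
  (z | x)* = 10 transitions (2 symbol, 8 ε)
  (z | x)*z = 11 transitions (3 symbol, 8 ε)
  ((z | x)*z)* = 15 transitions (3 symbol, 12 ε)
  x(z | y)*z((z | x)*z)* = 27 transitions (7 symbol, 20 ε)
  yy = 2 transitions (2 symbol, 0 ε)
  x(z | y)*z((z | x)*z)* | yy = 33 transitions (9 symbol, 24 ε)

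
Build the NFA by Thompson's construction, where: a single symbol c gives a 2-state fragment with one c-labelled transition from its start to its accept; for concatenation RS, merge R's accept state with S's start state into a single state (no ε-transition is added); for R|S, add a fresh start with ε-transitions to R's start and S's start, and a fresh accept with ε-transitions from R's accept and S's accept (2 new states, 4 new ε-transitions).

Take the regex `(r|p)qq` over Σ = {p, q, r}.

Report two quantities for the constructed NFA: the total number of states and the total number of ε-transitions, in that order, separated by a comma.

8, 4

Per subexpression:
Each of the 4 symbol leaves contributes 2 states and 0 ε-transitions.
  r|p — 6 states, 4 ε-transitions
  (r|p)qq — 8 states, 4 ε-transitions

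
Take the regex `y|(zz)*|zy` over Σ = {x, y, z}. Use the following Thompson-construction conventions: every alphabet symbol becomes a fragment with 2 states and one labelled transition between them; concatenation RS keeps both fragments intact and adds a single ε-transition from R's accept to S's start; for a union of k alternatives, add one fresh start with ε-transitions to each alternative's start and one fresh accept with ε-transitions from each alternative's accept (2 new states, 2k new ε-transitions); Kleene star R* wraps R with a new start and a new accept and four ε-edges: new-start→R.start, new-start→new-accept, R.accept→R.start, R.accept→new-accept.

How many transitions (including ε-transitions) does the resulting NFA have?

17

Per subexpression:
Each of the 5 symbol leaves contributes 1 transition (1 symbol, 0 ε).
  zz — 3 transitions (2 symbol, 1 ε)
  (zz)* — 7 transitions (2 symbol, 5 ε)
  zy — 3 transitions (2 symbol, 1 ε)
  y|(zz)*|zy — 17 transitions (5 symbol, 12 ε)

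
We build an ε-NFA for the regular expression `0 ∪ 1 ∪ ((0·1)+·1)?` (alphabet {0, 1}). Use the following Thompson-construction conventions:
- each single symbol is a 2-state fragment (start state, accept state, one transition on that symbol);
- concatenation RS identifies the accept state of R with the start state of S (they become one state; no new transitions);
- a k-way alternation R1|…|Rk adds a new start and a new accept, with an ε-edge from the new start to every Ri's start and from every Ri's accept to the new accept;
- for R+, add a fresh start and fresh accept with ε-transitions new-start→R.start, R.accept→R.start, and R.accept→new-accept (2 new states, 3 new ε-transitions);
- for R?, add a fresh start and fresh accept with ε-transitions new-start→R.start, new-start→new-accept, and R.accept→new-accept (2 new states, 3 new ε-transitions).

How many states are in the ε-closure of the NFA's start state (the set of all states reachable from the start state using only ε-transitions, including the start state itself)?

8

Let C(F) = |ε-closure(F.start)| within fragment F, and note whether F accepts ε. Symbol fragments have C = 1 and do not accept ε. Then:
  0·1 — same as the first factor's closure: |ε-closure| = 1
  (0·1)+ — |ε-closure| = 1 + 1 = 2 (the body doesn't accept ε, so the new accept is not reached)
  (0·1)+·1 — same as the first factor's closure: |ε-closure| = 2
  ((0·1)+·1)? — |ε-closure| = 1 (new start) + 2 (body) + 1 (new accept, via ε) = 4
  0 ∪ 1 ∪ ((0·1)+·1)? — new start ε-reaches every alternative's start; at least one alternative accepts ε, so the union's new accept is reached too: |ε-closure| = 1 + 1 + 1 + 4 + 1 = 8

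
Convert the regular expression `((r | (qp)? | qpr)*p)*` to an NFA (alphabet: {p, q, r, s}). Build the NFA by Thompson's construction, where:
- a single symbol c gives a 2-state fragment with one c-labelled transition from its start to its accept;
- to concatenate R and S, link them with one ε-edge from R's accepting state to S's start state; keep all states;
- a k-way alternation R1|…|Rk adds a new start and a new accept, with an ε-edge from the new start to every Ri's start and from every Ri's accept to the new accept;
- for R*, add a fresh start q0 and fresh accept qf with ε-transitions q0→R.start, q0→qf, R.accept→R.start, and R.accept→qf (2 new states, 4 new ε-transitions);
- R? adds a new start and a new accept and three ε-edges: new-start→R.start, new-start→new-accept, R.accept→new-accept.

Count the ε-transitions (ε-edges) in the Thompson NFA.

21

By structural recursion:
Each of the 7 symbol leaves contributes 0 ε-transitions.
  qp : 1 ε-transition
  (qp)? : 4 ε-transitions
  qpr : 2 ε-transitions
  r | (qp)? | qpr : 12 ε-transitions
  (r | (qp)? | qpr)* : 16 ε-transitions
  (r | (qp)? | qpr)*p : 17 ε-transitions
  ((r | (qp)? | qpr)*p)* : 21 ε-transitions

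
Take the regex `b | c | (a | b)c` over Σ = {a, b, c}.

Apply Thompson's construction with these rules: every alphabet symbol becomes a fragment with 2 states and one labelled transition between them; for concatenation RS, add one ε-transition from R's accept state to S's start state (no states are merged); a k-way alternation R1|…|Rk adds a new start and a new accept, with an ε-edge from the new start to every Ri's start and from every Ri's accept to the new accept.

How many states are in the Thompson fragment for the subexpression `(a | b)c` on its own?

8

Fragment for `(a | b)c`:
Each of the 3 symbol leaves contributes a 2-state fragment.
  a | b = 6 states
  (a | b)c = 8 states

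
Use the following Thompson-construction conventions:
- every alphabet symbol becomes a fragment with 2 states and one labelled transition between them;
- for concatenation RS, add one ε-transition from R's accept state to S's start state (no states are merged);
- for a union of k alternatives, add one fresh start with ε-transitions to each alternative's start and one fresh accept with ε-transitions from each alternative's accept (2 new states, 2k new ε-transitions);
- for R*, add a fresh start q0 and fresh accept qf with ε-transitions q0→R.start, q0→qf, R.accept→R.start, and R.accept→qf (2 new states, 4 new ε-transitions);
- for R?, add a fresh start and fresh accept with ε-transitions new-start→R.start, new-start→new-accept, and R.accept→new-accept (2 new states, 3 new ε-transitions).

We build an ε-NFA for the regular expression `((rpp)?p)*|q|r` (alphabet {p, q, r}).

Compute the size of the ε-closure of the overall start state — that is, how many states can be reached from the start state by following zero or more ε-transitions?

10

Work bottom-up. For each fragment F, track |ε-closure(F.start)| and whether F's accept lies in that closure (i.e. whether F accepts ε). A single-symbol fragment has closure size 1 and does not accept ε.
  rpp → C equals the left operand's closure size = 1 (its accept is not ε-reachable, so the closure stops there)
  (rpp)? → new start has ε-edges to the inner start and to the new accept, so C = 2 + 1 = 3
  (rpp)?p → the left operand accepts ε, so the closure extends into the next operand (via the concat ε-link); C = 3 + 1 = 4
  ((rpp)?p)* → C = 1 (new start) + 4 (body) + 1 (new accept) = 6
  ((rpp)?p)*|q|r → new start ε-reaches every alternative's start; at least one alternative accepts ε, so the union's new accept is reached too: C = 1 + 6 + 1 + 1 + 1 = 10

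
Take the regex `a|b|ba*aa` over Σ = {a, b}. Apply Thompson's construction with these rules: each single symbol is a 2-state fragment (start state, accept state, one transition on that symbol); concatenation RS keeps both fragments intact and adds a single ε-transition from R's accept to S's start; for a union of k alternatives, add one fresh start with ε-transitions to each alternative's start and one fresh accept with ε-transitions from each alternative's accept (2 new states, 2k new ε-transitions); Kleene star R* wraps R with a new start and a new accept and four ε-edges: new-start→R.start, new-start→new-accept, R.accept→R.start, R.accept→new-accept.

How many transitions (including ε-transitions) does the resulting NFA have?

19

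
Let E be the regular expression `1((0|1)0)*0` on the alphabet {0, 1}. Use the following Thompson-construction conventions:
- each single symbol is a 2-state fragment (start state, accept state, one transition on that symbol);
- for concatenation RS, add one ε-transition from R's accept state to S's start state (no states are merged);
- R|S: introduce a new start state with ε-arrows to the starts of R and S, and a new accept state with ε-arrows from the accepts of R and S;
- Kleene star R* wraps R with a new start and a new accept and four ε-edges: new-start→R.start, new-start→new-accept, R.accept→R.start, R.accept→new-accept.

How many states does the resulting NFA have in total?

14

Recursing over subexpressions:
Each of the 5 symbol leaves contributes a 2-state fragment.
  0|1 = 6 states
  (0|1)0 = 8 states
  ((0|1)0)* = 10 states
  1((0|1)0)*0 = 14 states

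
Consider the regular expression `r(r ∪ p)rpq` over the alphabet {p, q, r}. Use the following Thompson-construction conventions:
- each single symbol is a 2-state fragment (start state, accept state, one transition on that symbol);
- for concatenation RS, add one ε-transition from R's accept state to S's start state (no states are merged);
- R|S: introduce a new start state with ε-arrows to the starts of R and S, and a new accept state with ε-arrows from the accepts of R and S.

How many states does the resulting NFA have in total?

14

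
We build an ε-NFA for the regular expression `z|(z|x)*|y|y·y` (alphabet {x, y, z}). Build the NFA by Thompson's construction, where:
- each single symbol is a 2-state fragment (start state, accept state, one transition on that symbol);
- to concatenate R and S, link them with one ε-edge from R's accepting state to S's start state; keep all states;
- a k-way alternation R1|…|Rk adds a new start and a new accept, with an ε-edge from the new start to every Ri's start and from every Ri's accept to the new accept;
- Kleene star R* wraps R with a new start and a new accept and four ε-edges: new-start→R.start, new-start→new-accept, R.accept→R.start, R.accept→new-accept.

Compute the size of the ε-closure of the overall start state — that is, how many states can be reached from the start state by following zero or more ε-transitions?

10

Compute the ε-closure size of each fragment's start state recursively; a symbol fragment's start has no outgoing ε-edge, so its closure is just itself (size 1).
  z|x — new start ε-reaches every alternative's start; none of them accept ε, so the new accept is not reached: |ε-closure| = 1 + 1 + 1 = 3
  (z|x)* — |ε-closure| = 1 (new start) + 3 (body) + 1 (new accept) = 5
  y·y — same as the first factor's closure: |ε-closure| = 1
  z|(z|x)*|y|y·y — new start ε-reaches every alternative's start; at least one alternative accepts ε, so the union's new accept is reached too: |ε-closure| = 1 + 1 + 5 + 1 + 1 + 1 = 10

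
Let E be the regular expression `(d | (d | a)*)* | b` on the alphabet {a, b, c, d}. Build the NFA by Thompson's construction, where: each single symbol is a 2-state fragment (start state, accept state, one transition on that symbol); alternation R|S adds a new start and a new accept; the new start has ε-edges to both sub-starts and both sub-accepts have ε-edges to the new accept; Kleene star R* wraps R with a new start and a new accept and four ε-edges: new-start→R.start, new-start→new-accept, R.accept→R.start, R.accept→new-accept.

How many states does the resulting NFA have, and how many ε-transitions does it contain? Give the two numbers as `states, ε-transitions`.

Building bottom-up:
Each of the 4 symbol leaves contributes 2 states and 0 ε-transitions.
  d | a = 6 states, 4 ε-transitions
  (d | a)* = 8 states, 8 ε-transitions
  d | (d | a)* = 12 states, 12 ε-transitions
  (d | (d | a)*)* = 14 states, 16 ε-transitions
  (d | (d | a)*)* | b = 18 states, 20 ε-transitions

18, 20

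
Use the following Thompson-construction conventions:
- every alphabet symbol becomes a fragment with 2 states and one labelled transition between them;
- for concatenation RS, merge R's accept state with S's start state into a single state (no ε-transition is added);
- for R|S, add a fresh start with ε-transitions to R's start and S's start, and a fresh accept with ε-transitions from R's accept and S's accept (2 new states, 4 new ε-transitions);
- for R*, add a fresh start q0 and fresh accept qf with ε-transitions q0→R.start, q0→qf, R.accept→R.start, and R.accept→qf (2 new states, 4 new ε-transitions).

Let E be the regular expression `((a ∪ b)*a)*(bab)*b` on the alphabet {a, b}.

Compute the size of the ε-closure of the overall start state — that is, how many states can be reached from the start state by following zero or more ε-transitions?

9

Let C(F) = |ε-closure(F.start)| within fragment F, and note whether F accepts ε. Symbol fragments have C = 1 and do not accept ε. Then:
  a ∪ b → new start ε-reaches every alternative's start; none of them accept ε, so the new accept is not reached: |closure| = 1 + 1 + 1 = 3
  (a ∪ b)* → new start has ε-edges to the inner start and to the new accept, so |closure| = 2 + 3 = 5
  (a ∪ b)*a → |closure| = 5 + (1−1) = 5 (closure spills across the concat boundary because the left factor accepts ε)
  ((a ∪ b)*a)* → |closure| = 1 (new start) + 5 (body) + 1 (new accept) = 7
  bab → same as the first factor's closure: |closure| = 1
  (bab)* → new start has ε-edges to the inner start and to the new accept, so |closure| = 2 + 1 = 3
  ((a ∪ b)*a)*(bab)*b → |closure| = 7 + (3−1) + (1−1) = 9 (closure spills across the concat boundary because the left factor accepts ε)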